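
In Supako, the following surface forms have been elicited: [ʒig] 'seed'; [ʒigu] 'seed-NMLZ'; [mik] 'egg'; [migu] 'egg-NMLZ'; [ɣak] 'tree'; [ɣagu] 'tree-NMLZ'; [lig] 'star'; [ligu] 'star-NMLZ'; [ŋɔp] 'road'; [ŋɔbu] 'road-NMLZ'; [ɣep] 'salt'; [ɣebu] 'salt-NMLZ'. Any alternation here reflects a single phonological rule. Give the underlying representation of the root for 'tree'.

/ɣak/

In [ɣak] and [ɣagu] the final segment of 'tree' alternates: [k] ~ [g].
If /g/ were underlying and a rule turned it into [k] in isolation, 'seed' would also alternate; but it has [g] in both [ʒig] and [ʒigu].
Therefore /k/ is basic and [g] is derived by intervocalic voicing (voiceless stops become voiced between vowels).
The underlying form of 'tree' is therefore /ɣak/.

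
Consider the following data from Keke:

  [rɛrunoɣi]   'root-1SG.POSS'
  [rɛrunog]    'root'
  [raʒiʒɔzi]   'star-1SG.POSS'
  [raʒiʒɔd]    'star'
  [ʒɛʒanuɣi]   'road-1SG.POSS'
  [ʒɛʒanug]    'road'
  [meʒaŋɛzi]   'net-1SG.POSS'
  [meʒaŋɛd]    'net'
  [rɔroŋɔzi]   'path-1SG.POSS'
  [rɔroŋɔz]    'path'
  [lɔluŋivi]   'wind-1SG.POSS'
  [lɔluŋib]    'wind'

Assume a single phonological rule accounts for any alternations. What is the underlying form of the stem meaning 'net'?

/meʒaŋɛd/

In [meʒaŋɛzi] and [meʒaŋɛd] the final segment of 'net' alternates: [z] ~ [d].
If /z/ were underlying and a rule turned it into [d] in isolation, 'path' would also alternate; but it has [z] in both [rɔroŋɔzi] and [rɔroŋɔz].
The underlying segment must be /d/; voiced stops become fricatives between vowels, yielding [z] there.
So 'net' = /meʒaŋɛd/.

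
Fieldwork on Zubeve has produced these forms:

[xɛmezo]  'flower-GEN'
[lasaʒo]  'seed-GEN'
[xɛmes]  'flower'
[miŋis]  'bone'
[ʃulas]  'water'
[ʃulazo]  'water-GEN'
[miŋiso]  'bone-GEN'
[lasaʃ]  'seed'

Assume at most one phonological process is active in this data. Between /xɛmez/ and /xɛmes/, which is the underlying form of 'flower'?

'flower' shows [s] ~ [z] at the end of the stem ([xɛmes] vs [xɛmezo]).
But 'bone' keeps [s] in both environments ([miŋis], [miŋiso]), so there is no rule changing /s/ to [z] before the GEN suffix.
So /z/ is underlying, and a rule of word-final obstruent devoicing — voiced obstruents become voiceless word-finally — gives [s].

/xɛmez/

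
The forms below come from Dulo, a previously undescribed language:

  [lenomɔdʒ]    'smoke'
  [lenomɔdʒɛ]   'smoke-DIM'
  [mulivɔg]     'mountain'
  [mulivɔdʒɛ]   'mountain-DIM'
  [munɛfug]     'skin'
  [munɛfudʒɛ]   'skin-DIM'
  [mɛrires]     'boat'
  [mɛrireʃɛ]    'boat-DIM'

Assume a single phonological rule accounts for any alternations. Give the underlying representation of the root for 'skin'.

/munɛfug/

The root 'skin' surfaces as [munɛfug] and [munɛfudʒɛ], with a stem-final [g] ~ [dʒ] alternation.
The stem 'smoke' ([lenomɔdʒ], [lenomɔdʒɛ]) shows [dʒ] unchanged in both environments, so [dʒ] cannot be basic with [g] derived in isolation.
The underlying segment must be /g/; /g/ and /s/ become palato-alveolar [dʒ] and [ʃ] before a front vowel, yielding [dʒ] there.
So 'skin' = /munɛfug/.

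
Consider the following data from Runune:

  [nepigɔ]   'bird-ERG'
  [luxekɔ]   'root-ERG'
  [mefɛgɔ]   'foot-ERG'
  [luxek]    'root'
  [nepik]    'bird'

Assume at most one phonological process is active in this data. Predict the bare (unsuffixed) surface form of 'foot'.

[mefɛk]

The stem for 'bird' ends in [g] in [nepigɔ] but [k] in [nepik].
If /k/ were underlying and a rule turned it into [g] before the ERG suffix, 'root' would also alternate; but it has [k] in both [luxekɔ] and [luxek].
Therefore /g/ is basic and [k] is derived by word-final obstruent devoicing (voiced obstruents become voiceless word-finally).
From [mefɛgɔ] the stem 'foot' is /mefɛg/; word-finally this yields [mefɛk].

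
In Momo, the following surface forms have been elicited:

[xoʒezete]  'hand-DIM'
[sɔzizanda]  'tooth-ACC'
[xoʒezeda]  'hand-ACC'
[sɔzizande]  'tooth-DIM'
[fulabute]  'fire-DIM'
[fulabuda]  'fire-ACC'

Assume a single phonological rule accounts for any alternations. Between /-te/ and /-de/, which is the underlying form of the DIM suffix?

The DIM morpheme has two allomorphs, [-de] and [-te].
By contrast the ACC suffix keeps its initial [d] throughout — that segment must be underlying.
So the underlying form is /-te/, and voiceless stops become voiced after a nasal.

/-te/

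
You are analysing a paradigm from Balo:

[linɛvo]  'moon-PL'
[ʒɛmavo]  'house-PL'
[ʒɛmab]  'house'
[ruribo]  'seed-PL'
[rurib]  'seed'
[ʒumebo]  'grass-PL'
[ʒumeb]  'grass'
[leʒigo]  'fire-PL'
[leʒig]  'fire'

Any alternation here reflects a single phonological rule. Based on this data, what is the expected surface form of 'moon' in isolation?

[linɛb]

In [ʒɛmavo] and [ʒɛmab] the final segment of 'house' alternates: [v] ~ [b].
Compare 'grass', with invariant [b] in [ʒumebo] and [ʒumeb]: an analysis with underlying /b/ and a rule producing [v] before the PL suffix would wrongly predict alternation here too.
The underlying segment must be /v/; voiced fricatives become stops word-finally, yielding [b] there.
The one attested form of 'moon', [linɛvo], shows underlying /linɛv/. Applying the same rule word-finally gives [linɛb].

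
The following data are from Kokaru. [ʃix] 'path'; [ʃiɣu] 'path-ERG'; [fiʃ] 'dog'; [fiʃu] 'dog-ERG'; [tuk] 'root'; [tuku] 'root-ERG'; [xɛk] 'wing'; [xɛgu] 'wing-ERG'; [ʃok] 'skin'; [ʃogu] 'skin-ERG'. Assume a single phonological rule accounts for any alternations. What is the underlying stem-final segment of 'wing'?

/g/

In [xɛk] and [xɛgu] the final segment of 'wing' alternates: [k] ~ [g].
If /k/ were underlying and a rule turned it into [g] before the ERG suffix, 'root' would also alternate; but it has [k] in both [tuk] and [tuku].
The alternation reflects word-final obstruent devoicing: voiced obstruents become voiceless word-finally. /g/ is underlying.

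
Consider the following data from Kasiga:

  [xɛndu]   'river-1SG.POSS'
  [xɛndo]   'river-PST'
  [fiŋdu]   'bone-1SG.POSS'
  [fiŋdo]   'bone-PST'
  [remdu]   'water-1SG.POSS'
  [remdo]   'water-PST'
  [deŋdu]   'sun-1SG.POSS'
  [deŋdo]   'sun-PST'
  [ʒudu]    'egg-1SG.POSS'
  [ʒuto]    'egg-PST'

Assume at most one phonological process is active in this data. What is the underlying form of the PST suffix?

The PST suffix surfaces as [-do] and [-to], depending on the final segment of the stem.
By contrast the 1SG.POSS suffix keeps its initial [d] throughout — that segment must be underlying.
The PST suffix is therefore /-to/ underlyingly, with post-nasal voicing: voiceless stops become voiced after a nasal.

/-to/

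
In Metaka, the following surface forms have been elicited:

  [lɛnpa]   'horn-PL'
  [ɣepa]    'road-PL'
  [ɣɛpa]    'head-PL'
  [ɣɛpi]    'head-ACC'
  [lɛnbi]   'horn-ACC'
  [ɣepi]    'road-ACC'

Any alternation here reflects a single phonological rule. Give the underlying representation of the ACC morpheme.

The ACC suffix surfaces as [-bi] and [-pi], depending on the final segment of the stem.
By contrast the PL suffix keeps its initial [p] throughout — that segment must be underlying.
So the underlying form is /-bi/, and voiced stops become voiceless after a vowel.

/-bi/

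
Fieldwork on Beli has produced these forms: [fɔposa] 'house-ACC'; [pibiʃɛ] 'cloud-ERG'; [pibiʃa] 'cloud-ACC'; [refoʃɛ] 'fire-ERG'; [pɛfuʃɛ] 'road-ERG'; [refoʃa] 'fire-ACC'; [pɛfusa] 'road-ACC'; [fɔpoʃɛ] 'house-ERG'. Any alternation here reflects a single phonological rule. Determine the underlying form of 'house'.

The stem for 'house' ends in [s] in [fɔposa] but [ʃ] in [fɔpoʃɛ].
If /ʃ/ were underlying and a rule turned it into [s] before the ACC suffix, 'cloud' would also alternate; but it has [ʃ] in both [pibiʃa] and [pibiʃɛ].
So /s/ is underlying, and a rule of palatalization before a front vowel — /s/ becomes palato-alveolar [ʃ] before a front vowel — gives [ʃ].
Hence 'house' is /fɔpos/ underlyingly.

/fɔpos/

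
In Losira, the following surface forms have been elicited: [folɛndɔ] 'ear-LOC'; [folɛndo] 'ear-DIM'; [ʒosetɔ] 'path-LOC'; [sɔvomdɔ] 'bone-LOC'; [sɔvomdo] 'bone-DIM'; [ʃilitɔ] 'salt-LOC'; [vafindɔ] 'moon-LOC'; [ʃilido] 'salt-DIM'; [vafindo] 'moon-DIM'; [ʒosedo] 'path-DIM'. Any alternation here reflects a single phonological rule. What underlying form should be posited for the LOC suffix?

The LOC morpheme has two allomorphs, [-dɔ] and [-tɔ].
The DIM suffix, which begins with [d], is invariant after every stem; so [d] is not altered by any rule here.
So the underlying form is /-tɔ/, and voiceless stops become voiced after a nasal.

/-tɔ/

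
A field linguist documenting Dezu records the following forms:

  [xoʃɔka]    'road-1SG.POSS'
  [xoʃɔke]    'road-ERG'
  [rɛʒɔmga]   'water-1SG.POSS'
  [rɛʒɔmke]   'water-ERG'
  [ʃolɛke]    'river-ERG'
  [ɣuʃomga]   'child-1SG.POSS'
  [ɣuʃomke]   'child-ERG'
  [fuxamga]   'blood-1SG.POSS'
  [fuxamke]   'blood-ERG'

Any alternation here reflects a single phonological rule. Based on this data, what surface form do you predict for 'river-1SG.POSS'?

[ʃolɛka]

The 1SG.POSS suffix surfaces as [-ga] and [-ka], depending on the final segment of the stem.
By contrast the ERG suffix keeps its initial [k] throughout — that segment must be underlying.
So the underlying form is /-ga/, and voiced stops become voiceless after a vowel.
After 'river', which ends in a vowel, the suffix surfaces as [-ka], giving [ʃolɛka].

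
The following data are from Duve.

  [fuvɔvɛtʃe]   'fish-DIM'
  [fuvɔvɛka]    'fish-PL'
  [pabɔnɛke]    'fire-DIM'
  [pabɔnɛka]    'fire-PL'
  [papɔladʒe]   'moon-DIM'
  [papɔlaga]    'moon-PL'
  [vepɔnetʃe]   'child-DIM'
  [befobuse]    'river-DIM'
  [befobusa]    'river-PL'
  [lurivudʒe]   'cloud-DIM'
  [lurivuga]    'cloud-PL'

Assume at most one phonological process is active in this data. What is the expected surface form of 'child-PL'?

[vepɔneka]

The stem for 'fish' ends in [tʃ] in [fuvɔvɛtʃe] but [k] in [fuvɔvɛka].
If /k/ were underlying and a rule turned it into [tʃ] before the DIM suffix, 'fire' would also alternate; but it has [k] in both [pabɔnɛke] and [pabɔnɛka].
The underlying segment must be /tʃ/; palato-alveolar /tʃ/ and /dʒ/ become [k] and [g] when no front vowel follows, yielding [k] there.
From [vepɔnetʃe] the stem 'child' is /vepɔnetʃ/; when no front vowel follows this yields [vepɔneka].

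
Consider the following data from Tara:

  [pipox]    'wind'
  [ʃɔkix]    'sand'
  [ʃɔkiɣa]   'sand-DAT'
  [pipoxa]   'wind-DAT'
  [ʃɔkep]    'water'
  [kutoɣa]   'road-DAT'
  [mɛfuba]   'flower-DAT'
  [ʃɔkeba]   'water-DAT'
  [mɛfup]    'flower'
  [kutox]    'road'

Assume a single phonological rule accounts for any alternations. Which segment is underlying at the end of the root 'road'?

/ɣ/

'road' shows [x] ~ [ɣ] at the end of the stem ([kutox] vs [kutoɣa]).
But 'wind' keeps [x] in both environments ([pipox], [pipoxa]), so there is no rule changing /x/ to [ɣ] before the DAT suffix.
So /ɣ/ is underlying, and a rule of word-final obstruent devoicing — voiced obstruents become voiceless word-finally — gives [x].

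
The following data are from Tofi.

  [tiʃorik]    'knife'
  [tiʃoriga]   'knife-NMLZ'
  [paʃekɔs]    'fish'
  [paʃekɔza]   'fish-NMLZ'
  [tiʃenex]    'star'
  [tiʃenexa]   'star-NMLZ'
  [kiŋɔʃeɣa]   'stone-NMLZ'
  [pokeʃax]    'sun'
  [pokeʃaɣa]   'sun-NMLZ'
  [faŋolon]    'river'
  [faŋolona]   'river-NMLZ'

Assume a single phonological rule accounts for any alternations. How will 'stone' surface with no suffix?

In [pokeʃax] and [pokeʃaɣa] the final segment of 'sun' alternates: [x] ~ [ɣ].
If /x/ were underlying and a rule turned it into [ɣ] before the NMLZ suffix, 'star' would also alternate; but it has [x] in both [tiʃenex] and [tiʃenexa].
So /ɣ/ is underlying, and a rule of word-final obstruent devoicing — voiced obstruents become voiceless word-finally — gives [x].
The one attested form of 'stone', [kiŋɔʃeɣa], shows underlying /kiŋɔʃeɣ/. Applying the same rule word-finally gives [kiŋɔʃex].

[kiŋɔʃex]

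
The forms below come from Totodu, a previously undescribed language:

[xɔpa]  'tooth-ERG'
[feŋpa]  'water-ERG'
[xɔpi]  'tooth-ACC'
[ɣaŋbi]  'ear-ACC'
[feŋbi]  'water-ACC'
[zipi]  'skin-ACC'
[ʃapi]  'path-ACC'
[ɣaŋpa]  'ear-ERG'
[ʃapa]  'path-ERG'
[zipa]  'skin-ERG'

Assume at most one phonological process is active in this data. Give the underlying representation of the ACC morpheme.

The ACC suffix surfaces as [-bi] and [-pi], depending on the final segment of the stem.
By contrast the ERG suffix keeps its initial [p] throughout — that segment must be underlying.
The ACC suffix is therefore /-bi/ underlyingly, with post-vocalic devoicing: voiced stops become voiceless after a vowel.

/-bi/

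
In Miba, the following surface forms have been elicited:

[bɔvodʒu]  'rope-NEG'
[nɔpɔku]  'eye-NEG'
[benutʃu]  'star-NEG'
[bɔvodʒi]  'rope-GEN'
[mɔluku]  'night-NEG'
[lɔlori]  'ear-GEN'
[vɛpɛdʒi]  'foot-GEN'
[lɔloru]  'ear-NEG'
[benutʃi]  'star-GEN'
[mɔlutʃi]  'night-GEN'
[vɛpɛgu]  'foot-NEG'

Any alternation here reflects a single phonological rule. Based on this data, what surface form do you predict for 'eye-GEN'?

[nɔpɔtʃi]

'night' shows [k] ~ [tʃ] at the end of the stem ([mɔluku] vs [mɔlutʃi]).
If /tʃ/ were underlying and a rule turned it into [k] before the NEG suffix, 'star' would also alternate; but it has [tʃ] in both [benutʃu] and [benutʃi].
So /k/ is underlying, and a rule of palatalization before a front vowel — /k/ and /g/ become palato-alveolar [tʃ] and [dʒ] before a front vowel — gives [tʃ].
The one attested form of 'eye', [nɔpɔku], shows underlying /nɔpɔk/. Applying the same rule before a front vowel gives [nɔpɔtʃi].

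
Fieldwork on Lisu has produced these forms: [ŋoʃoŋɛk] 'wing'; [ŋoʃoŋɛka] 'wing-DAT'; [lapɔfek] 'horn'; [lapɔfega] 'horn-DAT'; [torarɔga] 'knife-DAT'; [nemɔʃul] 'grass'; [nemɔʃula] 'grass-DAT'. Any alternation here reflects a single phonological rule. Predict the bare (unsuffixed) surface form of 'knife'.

The stem for 'horn' ends in [k] in [lapɔfek] but [g] in [lapɔfega].
The stem 'wing' ([ŋoʃoŋɛk], [ŋoʃoŋɛka]) shows [k] unchanged in both environments, so [k] cannot be basic with [g] derived before the DAT suffix.
So /g/ is underlying, and a rule of word-final obstruent devoicing — voiced obstruents become voiceless word-finally — gives [k].
From [torarɔga] the stem 'knife' is /torarɔg/; word-finally this yields [torarɔk].

[torarɔk]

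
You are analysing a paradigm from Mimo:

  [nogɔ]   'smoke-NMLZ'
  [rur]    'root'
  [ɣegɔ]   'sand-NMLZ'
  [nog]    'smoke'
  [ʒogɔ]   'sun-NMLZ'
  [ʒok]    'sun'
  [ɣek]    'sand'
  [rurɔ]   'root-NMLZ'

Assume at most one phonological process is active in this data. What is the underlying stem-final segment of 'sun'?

/k/

In [ʒogɔ] and [ʒok] the final segment of 'sun' alternates: [g] ~ [k].
But 'smoke' keeps [g] in both environments ([nogɔ], [nog]), so there is no rule changing /g/ to [k] in isolation.
So /k/ is underlying, and a rule of intervocalic voicing — voiceless stops become voiced between vowels — gives [g].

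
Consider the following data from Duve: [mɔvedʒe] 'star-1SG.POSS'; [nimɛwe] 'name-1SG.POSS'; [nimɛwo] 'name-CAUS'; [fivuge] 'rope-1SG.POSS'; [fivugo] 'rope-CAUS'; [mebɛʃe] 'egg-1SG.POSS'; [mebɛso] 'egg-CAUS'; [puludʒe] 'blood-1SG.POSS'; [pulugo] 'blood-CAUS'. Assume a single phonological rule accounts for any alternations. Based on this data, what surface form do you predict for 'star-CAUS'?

[mɔvego]

The stem for 'blood' ends in [dʒ] in [puludʒe] but [g] in [pulugo].
Compare 'rope', with invariant [g] in [fivuge] and [fivugo]: an analysis with underlying /g/ and a rule producing [dʒ] before the 1SG.POSS suffix would wrongly predict alternation here too.
Therefore /dʒ/ is basic and [g] is derived by depalatalization (palato-alveolar /dʒ/ and /ʃ/ become [g] and [s] when no front vowel follows).
From [mɔvedʒe] the stem 'star' is /mɔvedʒ/; when no front vowel follows this yields [mɔvego].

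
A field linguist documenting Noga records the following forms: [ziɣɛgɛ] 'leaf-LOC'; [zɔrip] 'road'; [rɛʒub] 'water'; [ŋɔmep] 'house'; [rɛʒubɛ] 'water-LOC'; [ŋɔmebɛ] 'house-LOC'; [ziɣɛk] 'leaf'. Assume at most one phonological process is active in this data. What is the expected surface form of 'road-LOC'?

The root 'house' surfaces as [ŋɔmep] and [ŋɔmebɛ], with a stem-final [p] ~ [b] alternation.
But 'water' keeps [b] in both environments ([rɛʒub], [rɛʒubɛ]), so there is no rule changing /b/ to [p] in isolation.
Therefore /p/ is basic and [b] is derived by intervocalic voicing (voiceless stops become voiced between vowels).
From [zɔrip] the stem 'road' is /zɔrip/; between vowels this yields [zɔribɛ].

[zɔribɛ]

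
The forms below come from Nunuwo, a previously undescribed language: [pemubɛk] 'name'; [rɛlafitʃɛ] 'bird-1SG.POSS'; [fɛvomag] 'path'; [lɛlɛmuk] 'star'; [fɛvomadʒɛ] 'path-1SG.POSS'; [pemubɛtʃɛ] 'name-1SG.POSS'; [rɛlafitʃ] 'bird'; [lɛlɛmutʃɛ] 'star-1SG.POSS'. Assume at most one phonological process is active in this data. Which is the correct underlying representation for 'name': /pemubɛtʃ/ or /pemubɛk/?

The stem for 'name' ends in [tʃ] in [pemubɛtʃɛ] but [k] in [pemubɛk].
If /tʃ/ were underlying and a rule turned it into [k] in isolation, 'bird' would also alternate; but it has [tʃ] in both [rɛlafitʃɛ] and [rɛlafitʃ].
So /k/ is underlying, and a rule of palatalization before a front vowel — /k/ and /g/ become palato-alveolar [tʃ] and [dʒ] before a front vowel — gives [tʃ].

/pemubɛk/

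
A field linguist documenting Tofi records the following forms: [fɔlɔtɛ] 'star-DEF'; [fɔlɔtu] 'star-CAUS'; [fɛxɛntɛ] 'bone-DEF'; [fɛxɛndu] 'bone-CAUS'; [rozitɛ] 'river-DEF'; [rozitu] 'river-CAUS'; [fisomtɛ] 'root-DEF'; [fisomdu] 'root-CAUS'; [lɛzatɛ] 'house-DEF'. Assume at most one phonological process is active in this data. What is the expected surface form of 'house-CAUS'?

The CAUS morpheme has two allomorphs, [-du] and [-tu].
The DEF suffix, which begins with [t], is invariant after every stem; so [t] is not altered by any rule here.
So the underlying form is /-du/, and voiced stops become voiceless after a vowel.
After 'house', which ends in a vowel, the suffix surfaces as [-tu], giving [lɛzatu].

[lɛzatu]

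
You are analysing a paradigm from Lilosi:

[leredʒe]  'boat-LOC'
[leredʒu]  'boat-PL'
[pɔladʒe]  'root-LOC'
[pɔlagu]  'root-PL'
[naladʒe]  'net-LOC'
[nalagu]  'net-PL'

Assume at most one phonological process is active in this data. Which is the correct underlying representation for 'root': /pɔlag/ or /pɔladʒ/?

/pɔlag/

In [pɔladʒe] and [pɔlagu] the final segment of 'root' alternates: [dʒ] ~ [g].
But 'boat' keeps [dʒ] in both environments ([leredʒe], [leredʒu]), so there is no rule changing /dʒ/ to [g] before the PL suffix.
So /g/ is underlying, and a rule of palatalization before a front vowel — /g/ becomes palato-alveolar [dʒ] before a front vowel — gives [dʒ].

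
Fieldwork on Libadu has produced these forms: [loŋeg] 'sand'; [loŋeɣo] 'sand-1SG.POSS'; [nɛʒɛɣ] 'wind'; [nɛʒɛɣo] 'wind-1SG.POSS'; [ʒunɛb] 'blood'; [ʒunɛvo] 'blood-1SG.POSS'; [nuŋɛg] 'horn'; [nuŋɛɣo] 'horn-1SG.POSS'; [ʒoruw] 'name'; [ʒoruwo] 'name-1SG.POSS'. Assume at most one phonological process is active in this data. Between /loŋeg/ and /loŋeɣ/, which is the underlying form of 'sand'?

The root 'sand' surfaces as [loŋeg] and [loŋeɣo], with a stem-final [g] ~ [ɣ] alternation.
Compare 'wind', with invariant [ɣ] in [nɛʒɛɣ] and [nɛʒɛɣo]: an analysis with underlying /ɣ/ and a rule producing [g] in isolation would wrongly predict alternation here too.
Therefore /g/ is basic and [ɣ] is derived by intervocalic spirantization (voiced stops become fricatives between vowels).

/loŋeg/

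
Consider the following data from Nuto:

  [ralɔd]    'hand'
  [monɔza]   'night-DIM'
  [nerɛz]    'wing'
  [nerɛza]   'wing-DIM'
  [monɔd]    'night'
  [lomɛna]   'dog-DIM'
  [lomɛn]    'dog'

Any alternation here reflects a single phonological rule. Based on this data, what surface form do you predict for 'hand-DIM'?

[ralɔza]

In [monɔza] and [monɔd] the final segment of 'night' alternates: [z] ~ [d].
Compare 'wing', with invariant [z] in [nerɛza] and [nerɛz]: an analysis with underlying /z/ and a rule producing [d] in isolation would wrongly predict alternation here too.
The underlying segment must be /d/; voiced stops become fricatives between vowels, yielding [z] there.
The one attested form of 'hand', [ralɔd], shows underlying /ralɔd/. Applying the same rule between vowels gives [ralɔza].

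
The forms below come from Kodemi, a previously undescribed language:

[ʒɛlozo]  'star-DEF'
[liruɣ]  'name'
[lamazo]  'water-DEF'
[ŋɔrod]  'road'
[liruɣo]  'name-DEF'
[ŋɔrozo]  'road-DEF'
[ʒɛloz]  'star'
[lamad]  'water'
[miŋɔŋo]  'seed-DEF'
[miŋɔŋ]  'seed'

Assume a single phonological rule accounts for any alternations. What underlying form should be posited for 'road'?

/ŋɔrod/

The stem for 'road' ends in [z] in [ŋɔrozo] but [d] in [ŋɔrod].
The stem 'star' ([ʒɛlozo], [ʒɛloz]) shows [z] unchanged in both environments, so [z] cannot be basic with [d] derived in isolation.
So /d/ is underlying, and a rule of intervocalic spirantization — voiced stops become fricatives between vowels — gives [z].
The underlying form of 'road' is therefore /ŋɔrod/.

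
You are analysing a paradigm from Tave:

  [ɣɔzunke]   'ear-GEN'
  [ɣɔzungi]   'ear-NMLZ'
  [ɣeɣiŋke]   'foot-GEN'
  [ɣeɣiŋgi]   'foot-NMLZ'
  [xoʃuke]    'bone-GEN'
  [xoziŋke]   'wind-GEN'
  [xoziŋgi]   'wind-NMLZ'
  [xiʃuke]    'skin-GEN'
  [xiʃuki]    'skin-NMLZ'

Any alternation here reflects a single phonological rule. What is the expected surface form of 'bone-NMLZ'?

[xoʃuki]

The NMLZ suffix surfaces as [-gi] and [-ki], depending on the final segment of the stem.
The GEN suffix, which begins with [k], is invariant after every stem; so [k] is not altered by any rule here.
The NMLZ suffix is therefore /-gi/ underlyingly, with post-vocalic devoicing: voiced stops become voiceless after a vowel.
After 'bone', which ends in a vowel, the suffix surfaces as [-ki], giving [xoʃuki].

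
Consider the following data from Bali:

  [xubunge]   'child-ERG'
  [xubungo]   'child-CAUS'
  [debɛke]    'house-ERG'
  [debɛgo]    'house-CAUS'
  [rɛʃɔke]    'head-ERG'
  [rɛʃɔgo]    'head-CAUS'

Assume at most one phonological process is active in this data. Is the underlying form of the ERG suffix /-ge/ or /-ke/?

/-ke/

The ERG suffix surfaces as [-ge] and [-ke], depending on the final segment of the stem.
The CAUS suffix, which begins with [g], is invariant after every stem; so [g] is not altered by any rule here.
So the underlying form is /-ke/, and voiceless stops become voiced after a nasal.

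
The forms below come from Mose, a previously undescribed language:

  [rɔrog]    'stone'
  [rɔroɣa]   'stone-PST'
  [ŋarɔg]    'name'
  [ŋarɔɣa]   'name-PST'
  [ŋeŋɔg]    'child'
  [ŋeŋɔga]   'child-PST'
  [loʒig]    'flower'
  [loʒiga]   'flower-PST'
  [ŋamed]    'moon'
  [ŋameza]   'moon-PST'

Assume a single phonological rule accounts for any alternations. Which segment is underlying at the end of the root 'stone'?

The stem for 'stone' ends in [g] in [rɔrog] but [ɣ] in [rɔroɣa].
Compare 'flower', with invariant [g] in [loʒig] and [loʒiga]: an analysis with underlying /g/ and a rule producing [ɣ] before the PST suffix would wrongly predict alternation here too.
The alternation reflects word-final hardening: voiced fricatives become stops word-finally. /ɣ/ is underlying.

/ɣ/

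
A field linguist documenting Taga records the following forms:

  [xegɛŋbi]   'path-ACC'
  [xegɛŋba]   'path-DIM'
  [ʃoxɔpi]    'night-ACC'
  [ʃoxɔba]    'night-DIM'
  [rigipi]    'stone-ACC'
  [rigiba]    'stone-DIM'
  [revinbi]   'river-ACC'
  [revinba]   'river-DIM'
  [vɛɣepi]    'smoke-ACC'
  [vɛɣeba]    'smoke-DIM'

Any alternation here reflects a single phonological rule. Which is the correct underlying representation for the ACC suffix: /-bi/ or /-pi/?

The ACC suffix surfaces as [-bi] and [-pi], depending on the final segment of the stem.
The DIM suffix, which begins with [b], is invariant after every stem; so [b] is not altered by any rule here.
The ACC suffix is therefore /-pi/ underlyingly, with post-nasal voicing: voiceless stops become voiced after a nasal.

/-pi/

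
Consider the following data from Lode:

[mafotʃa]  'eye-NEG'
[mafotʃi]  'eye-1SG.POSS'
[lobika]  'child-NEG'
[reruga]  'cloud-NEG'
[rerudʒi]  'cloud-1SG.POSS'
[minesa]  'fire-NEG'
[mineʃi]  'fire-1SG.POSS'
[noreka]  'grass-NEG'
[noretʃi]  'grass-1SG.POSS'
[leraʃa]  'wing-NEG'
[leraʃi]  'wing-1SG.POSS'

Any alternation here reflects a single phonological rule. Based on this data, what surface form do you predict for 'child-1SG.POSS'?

In [noreka] and [noretʃi] the final segment of 'grass' alternates: [k] ~ [tʃ].
The stem 'eye' ([mafotʃa], [mafotʃi]) shows [tʃ] unchanged in both environments, so [tʃ] cannot be basic with [k] derived before the NEG suffix.
The alternation reflects palatalization before a front vowel: /k/, /g/ and /s/ become palato-alveolar [tʃ], [dʒ] and [ʃ] before a front vowel. /k/ is underlying.
The one attested form of 'child', [lobika], shows underlying /lobik/. Applying the same rule before a front vowel gives [lobitʃi].

[lobitʃi]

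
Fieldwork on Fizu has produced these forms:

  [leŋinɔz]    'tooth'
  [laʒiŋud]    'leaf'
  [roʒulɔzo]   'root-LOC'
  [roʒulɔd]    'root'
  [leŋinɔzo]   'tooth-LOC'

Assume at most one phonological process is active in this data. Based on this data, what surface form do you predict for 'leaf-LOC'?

[laʒiŋuzo]

'root' shows [d] ~ [z] at the end of the stem ([roʒulɔd] vs [roʒulɔzo]).
Compare 'tooth', with invariant [z] in [leŋinɔz] and [leŋinɔzo]: an analysis with underlying /z/ and a rule producing [d] in isolation would wrongly predict alternation here too.
Therefore /d/ is basic and [z] is derived by intervocalic spirantization (voiced stops become fricatives between vowels).
From [laʒiŋud] the stem 'leaf' is /laʒiŋud/; between vowels this yields [laʒiŋuzo].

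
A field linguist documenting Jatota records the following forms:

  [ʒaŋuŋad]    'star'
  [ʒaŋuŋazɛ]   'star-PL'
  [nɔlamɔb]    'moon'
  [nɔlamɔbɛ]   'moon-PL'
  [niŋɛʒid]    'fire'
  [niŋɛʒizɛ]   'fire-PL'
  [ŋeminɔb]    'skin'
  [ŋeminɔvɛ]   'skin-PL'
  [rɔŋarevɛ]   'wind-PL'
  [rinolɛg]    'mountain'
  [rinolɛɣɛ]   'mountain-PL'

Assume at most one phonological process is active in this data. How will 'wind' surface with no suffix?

[rɔŋareb]

The root 'skin' surfaces as [ŋeminɔb] and [ŋeminɔvɛ], with a stem-final [b] ~ [v] alternation.
The stem 'moon' ([nɔlamɔb], [nɔlamɔbɛ]) shows [b] unchanged in both environments, so [b] cannot be basic with [v] derived before the PL suffix.
Therefore /v/ is basic and [b] is derived by word-final hardening (voiced fricatives become stops word-finally).
From [rɔŋarevɛ] the stem 'wind' is /rɔŋarev/; word-finally this yields [rɔŋareb].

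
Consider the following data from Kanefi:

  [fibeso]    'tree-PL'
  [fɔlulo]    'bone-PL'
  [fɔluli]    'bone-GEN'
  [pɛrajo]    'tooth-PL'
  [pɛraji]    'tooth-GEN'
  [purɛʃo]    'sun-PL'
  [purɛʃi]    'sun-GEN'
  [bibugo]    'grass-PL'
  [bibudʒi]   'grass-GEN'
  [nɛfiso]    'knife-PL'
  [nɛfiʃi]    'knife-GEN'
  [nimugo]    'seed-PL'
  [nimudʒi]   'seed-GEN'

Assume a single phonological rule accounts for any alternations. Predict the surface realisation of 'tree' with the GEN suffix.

'knife' shows [s] ~ [ʃ] at the end of the stem ([nɛfiso] vs [nɛfiʃi]).
But 'sun' keeps [ʃ] in both environments ([purɛʃo], [purɛʃi]), so there is no rule changing /ʃ/ to [s] before the PL suffix.
The underlying segment must be /s/; /g/ and /s/ become palato-alveolar [dʒ] and [ʃ] before a front vowel, yielding [ʃ] there.
The one attested form of 'tree', [fibeso], shows underlying /fibes/. Applying the same rule before a front vowel gives [fibeʃi].

[fibeʃi]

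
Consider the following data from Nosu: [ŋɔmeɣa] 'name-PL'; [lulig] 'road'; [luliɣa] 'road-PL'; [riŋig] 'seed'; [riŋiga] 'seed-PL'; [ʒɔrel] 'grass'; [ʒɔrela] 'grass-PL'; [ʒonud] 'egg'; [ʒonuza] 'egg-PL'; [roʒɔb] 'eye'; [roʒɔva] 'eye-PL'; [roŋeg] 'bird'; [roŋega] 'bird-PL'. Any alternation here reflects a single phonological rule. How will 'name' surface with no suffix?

[ŋɔmeg]

The root 'road' surfaces as [lulig] and [luliɣa], with a stem-final [g] ~ [ɣ] alternation.
But 'seed' keeps [g] in both environments ([riŋig], [riŋiga]), so there is no rule changing /g/ to [ɣ] before the PL suffix.
Therefore /ɣ/ is basic and [g] is derived by word-final hardening (voiced fricatives become stops word-finally).
The one attested form of 'name', [ŋɔmeɣa], shows underlying /ŋɔmeɣ/. Applying the same rule word-finally gives [ŋɔmeg].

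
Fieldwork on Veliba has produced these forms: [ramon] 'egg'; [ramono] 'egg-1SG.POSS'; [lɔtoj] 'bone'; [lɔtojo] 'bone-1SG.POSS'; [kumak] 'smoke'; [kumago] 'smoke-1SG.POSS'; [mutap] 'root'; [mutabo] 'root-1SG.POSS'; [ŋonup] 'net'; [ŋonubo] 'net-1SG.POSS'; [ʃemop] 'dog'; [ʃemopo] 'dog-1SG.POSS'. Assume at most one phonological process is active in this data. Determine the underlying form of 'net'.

/ŋonub/

In [ŋonup] and [ŋonubo] the final segment of 'net' alternates: [p] ~ [b].
But 'dog' keeps [p] in both environments ([ʃemop], [ʃemopo]), so there is no rule changing /p/ to [b] before the 1SG.POSS suffix.
Therefore /b/ is basic and [p] is derived by word-final obstruent devoicing (voiced obstruents become voiceless word-finally).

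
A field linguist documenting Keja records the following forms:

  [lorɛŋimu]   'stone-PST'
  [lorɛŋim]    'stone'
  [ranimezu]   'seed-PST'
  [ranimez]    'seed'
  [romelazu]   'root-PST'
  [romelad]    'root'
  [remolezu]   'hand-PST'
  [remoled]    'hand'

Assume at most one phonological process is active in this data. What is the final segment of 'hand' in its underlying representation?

/d/

In [remolezu] and [remoled] the final segment of 'hand' alternates: [z] ~ [d].
But 'seed' keeps [z] in both environments ([ranimezu], [ranimez]), so there is no rule changing /z/ to [d] in isolation.
Therefore /d/ is basic and [z] is derived by intervocalic spirantization (voiced stops become fricatives between vowels).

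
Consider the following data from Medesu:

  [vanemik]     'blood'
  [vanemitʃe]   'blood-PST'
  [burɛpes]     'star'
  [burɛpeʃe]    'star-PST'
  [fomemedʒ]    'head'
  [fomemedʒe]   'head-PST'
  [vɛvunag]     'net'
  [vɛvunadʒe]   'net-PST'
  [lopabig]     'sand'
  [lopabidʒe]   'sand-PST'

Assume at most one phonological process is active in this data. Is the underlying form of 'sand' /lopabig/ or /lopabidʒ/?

/lopabig/

The root 'sand' surfaces as [lopabig] and [lopabidʒe], with a stem-final [g] ~ [dʒ] alternation.
If /dʒ/ were underlying and a rule turned it into [g] in isolation, 'head' would also alternate; but it has [dʒ] in both [fomemedʒ] and [fomemedʒe].
So /g/ is underlying, and a rule of palatalization before a front vowel — /k/, /g/ and /s/ become palato-alveolar [tʃ], [dʒ] and [ʃ] before a front vowel — gives [dʒ].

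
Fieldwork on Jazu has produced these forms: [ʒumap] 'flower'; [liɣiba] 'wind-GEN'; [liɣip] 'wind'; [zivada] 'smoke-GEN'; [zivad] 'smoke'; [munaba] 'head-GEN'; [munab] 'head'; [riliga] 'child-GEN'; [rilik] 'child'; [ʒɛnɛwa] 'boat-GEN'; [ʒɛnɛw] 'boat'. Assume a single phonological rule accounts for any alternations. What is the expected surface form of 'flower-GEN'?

The stem for 'wind' ends in [b] in [liɣiba] but [p] in [liɣip].
But 'head' keeps [b] in both environments ([munaba], [munab]), so there is no rule changing /b/ to [p] in isolation.
So /p/ is underlying, and a rule of intervocalic voicing — voiceless stops become voiced between vowels — gives [b].
The one attested form of 'flower', [ʒumap], shows underlying /ʒumap/. Applying the same rule between vowels gives [ʒumaba].

[ʒumaba]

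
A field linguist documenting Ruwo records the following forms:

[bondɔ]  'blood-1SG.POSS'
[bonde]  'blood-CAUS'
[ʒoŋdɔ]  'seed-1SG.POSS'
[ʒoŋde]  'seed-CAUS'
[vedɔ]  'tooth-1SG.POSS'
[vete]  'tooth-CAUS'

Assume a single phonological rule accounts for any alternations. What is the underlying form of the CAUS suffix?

The CAUS suffix surfaces as [-de] and [-te], depending on the final segment of the stem.
The 1SG.POSS suffix, which begins with [d], is invariant after every stem; so [d] is not altered by any rule here.
The CAUS suffix is therefore /-te/ underlyingly, with post-nasal voicing: voiceless stops become voiced after a nasal.

/-te/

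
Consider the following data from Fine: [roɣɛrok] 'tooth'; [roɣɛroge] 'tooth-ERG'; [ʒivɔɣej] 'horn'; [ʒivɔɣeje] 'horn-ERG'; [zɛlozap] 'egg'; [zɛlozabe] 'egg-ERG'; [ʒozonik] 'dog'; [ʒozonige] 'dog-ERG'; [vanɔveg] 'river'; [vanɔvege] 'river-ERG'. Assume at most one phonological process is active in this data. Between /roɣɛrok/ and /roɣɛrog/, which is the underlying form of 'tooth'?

/roɣɛrok/

The root 'tooth' surfaces as [roɣɛrok] and [roɣɛroge], with a stem-final [k] ~ [g] alternation.
But 'river' keeps [g] in both environments ([vanɔveg], [vanɔvege]), so there is no rule changing /g/ to [k] in isolation.
The alternation reflects intervocalic voicing: voiceless stops become voiced between vowels. /k/ is underlying.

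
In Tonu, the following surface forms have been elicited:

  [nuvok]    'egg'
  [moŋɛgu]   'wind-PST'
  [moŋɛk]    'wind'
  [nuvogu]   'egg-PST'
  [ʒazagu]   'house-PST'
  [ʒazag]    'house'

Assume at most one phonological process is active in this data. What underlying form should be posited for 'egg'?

In [nuvogu] and [nuvok] the final segment of 'egg' alternates: [g] ~ [k].
Compare 'house', with invariant [g] in [ʒazagu] and [ʒazag]: an analysis with underlying /g/ and a rule producing [k] in isolation would wrongly predict alternation here too.
Therefore /k/ is basic and [g] is derived by intervocalic voicing (voiceless stops become voiced between vowels).
So 'egg' = /nuvok/.

/nuvok/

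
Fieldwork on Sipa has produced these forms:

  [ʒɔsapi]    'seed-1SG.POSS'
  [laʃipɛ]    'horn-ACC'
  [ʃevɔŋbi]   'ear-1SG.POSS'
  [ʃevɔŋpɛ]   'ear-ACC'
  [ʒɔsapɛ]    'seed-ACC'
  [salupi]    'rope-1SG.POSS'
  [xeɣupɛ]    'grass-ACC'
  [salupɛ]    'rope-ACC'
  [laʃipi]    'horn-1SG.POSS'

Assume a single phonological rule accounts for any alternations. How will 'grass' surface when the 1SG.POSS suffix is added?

The 1SG.POSS suffix surfaces as [-bi] and [-pi], depending on the final segment of the stem.
By contrast the ACC suffix keeps its initial [p] throughout — that segment must be underlying.
So the underlying form is /-bi/, and voiced stops become voiceless after a vowel.
After 'grass', which ends in a vowel, the suffix surfaces as [-pi], giving [xeɣupi].

[xeɣupi]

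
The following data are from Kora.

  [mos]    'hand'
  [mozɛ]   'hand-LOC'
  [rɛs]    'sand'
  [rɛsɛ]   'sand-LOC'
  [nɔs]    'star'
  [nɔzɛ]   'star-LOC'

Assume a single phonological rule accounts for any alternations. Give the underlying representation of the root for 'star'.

The stem for 'star' ends in [s] in [nɔs] but [z] in [nɔzɛ].
But 'sand' keeps [s] in both environments ([rɛs], [rɛsɛ]), so there is no rule changing /s/ to [z] before the LOC suffix.
So /z/ is underlying, and a rule of word-final obstruent devoicing — voiced obstruents become voiceless word-finally — gives [s].

/nɔz/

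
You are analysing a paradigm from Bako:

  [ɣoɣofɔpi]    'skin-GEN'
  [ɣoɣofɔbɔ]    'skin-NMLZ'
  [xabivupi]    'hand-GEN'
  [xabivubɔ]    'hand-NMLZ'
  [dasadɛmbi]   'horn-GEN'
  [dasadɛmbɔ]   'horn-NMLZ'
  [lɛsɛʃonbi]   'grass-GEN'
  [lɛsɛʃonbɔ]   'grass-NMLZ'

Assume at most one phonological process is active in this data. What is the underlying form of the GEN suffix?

The GEN morpheme has two allomorphs, [-bi] and [-pi].
By contrast the NMLZ suffix keeps its initial [b] throughout — that segment must be underlying.
So the underlying form is /-pi/, and voiceless stops become voiced after a nasal.

/-pi/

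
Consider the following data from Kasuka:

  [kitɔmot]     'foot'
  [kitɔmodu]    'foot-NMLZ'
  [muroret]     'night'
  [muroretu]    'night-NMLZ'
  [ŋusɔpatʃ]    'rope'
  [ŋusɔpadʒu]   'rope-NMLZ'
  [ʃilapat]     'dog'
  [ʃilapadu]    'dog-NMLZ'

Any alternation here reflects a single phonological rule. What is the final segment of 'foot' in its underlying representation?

/d/

The root 'foot' surfaces as [kitɔmot] and [kitɔmodu], with a stem-final [t] ~ [d] alternation.
But 'night' keeps [t] in both environments ([muroret], [muroretu]), so there is no rule changing /t/ to [d] before the NMLZ suffix.
The alternation reflects word-final obstruent devoicing: voiced obstruents become voiceless word-finally. /d/ is underlying.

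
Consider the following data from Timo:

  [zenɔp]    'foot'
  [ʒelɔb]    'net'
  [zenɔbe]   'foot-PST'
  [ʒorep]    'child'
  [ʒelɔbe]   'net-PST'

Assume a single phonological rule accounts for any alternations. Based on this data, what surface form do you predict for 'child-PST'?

In [zenɔp] and [zenɔbe] the final segment of 'foot' alternates: [p] ~ [b].
The stem 'net' ([ʒelɔb], [ʒelɔbe]) shows [b] unchanged in both environments, so [b] cannot be basic with [p] derived in isolation.
The underlying segment must be /p/; voiceless stops become voiced between vowels, yielding [b] there.
The one attested form of 'child', [ʒorep], shows underlying /ʒorep/. Applying the same rule between vowels gives [ʒorebe].

[ʒorebe]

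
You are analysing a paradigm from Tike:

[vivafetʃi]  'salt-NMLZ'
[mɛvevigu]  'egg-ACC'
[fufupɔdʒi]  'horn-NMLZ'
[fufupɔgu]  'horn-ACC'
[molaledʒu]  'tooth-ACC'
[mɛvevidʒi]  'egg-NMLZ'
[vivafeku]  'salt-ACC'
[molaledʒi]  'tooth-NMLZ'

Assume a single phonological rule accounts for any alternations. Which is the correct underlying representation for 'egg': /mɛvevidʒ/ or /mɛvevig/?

/mɛvevig/

In [mɛvevigu] and [mɛvevidʒi] the final segment of 'egg' alternates: [g] ~ [dʒ].
But 'tooth' keeps [dʒ] in both environments ([molaledʒu], [molaledʒi]), so there is no rule changing /dʒ/ to [g] before the ACC suffix.
So /g/ is underlying, and a rule of palatalization before a front vowel — /k/ and /g/ become palato-alveolar [tʃ] and [dʒ] before a front vowel — gives [dʒ].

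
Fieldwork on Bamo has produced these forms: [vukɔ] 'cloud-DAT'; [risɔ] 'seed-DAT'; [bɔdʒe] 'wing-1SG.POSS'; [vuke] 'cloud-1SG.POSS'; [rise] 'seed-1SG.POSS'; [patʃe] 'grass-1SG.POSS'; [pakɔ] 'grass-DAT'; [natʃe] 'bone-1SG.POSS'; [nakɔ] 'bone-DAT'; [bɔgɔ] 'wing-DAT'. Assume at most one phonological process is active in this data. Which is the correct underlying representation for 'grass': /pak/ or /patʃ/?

/patʃ/

The stem for 'grass' ends in [k] in [pakɔ] but [tʃ] in [patʃe].
But 'cloud' keeps [k] in both environments ([vukɔ], [vuke]), so there is no rule changing /k/ to [tʃ] before the 1SG.POSS suffix.
So /tʃ/ is underlying, and a rule of depalatalization — palato-alveolar /tʃ/ and /dʒ/ become [k] and [g] when no front vowel follows — gives [k].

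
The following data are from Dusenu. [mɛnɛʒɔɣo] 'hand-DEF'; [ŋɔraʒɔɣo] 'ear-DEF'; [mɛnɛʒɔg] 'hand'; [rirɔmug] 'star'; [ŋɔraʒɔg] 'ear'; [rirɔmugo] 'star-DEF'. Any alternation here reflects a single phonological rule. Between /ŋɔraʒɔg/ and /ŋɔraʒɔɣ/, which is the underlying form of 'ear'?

/ŋɔraʒɔɣ/

The root 'ear' surfaces as [ŋɔraʒɔg] and [ŋɔraʒɔɣo], with a stem-final [g] ~ [ɣ] alternation.
But 'star' keeps [g] in both environments ([rirɔmug], [rirɔmugo]), so there is no rule changing /g/ to [ɣ] before the DEF suffix.
Therefore /ɣ/ is basic and [g] is derived by word-final hardening (voiced fricatives become stops word-finally).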